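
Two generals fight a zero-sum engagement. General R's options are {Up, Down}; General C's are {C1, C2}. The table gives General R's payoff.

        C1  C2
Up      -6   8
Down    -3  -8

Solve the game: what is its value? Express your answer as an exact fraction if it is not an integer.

-72/19

Row minima: Up → -6, Down → -8; maximin = -6.
Column maxima: C1 → -3, C2 → 8; minimax = -3.
-6 ≠ -3, so there is no saddle point; optimal play is mixed.
Let General R play Up with probability p. Expected payoff against C1: (-6)p + (-3)(1−p) = −3p − 3; against C2: 8p + (-8)(1−p) = 16p − 8.
Setting these equal: −3p − 3 = 16p − 8 ⇒ −19p = -5 ⇒ p = 5/19, and the value is (-3)·(5/19) − 3 = -72/19.
For General C: with q = P(C1), equating Up's and Down's payoffs gives −14q + 8 = 5q − 8 ⇒ q = 16/19.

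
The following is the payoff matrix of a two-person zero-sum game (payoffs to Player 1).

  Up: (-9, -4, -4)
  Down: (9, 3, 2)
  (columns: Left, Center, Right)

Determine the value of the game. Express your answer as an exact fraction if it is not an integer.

2

Row minima: Up → -9, Down → 2; maximin = 2.
Column maxima: Left → 9, Center → 3, Right → 2; minimax = 2.
Since maximin = minimax = 2, there is a saddle point and the value is 2.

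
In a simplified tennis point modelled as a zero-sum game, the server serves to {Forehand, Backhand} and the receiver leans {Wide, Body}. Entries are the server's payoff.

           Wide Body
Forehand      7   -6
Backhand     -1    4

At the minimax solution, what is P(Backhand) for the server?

13/18

Row minima: Forehand → -6, Backhand → -1; maximin = -1.
Column maxima: Wide → 7, Body → 4; minimax = 4.
-1 ≠ 4, so there is no saddle point; optimal play is mixed.
Let the server play Forehand with probability p. Expected payoff against Wide: 7p + (-1)(1−p) = 8p − 1; against Body: (-6)p + 4(1−p) = −10p + 4.
Setting these equal: 8p − 1 = −10p + 4 ⇒ 18p = 5 ⇒ p = 5/18, and the value is (8)·(5/18) − 1 = 11/9.
For the receiver: with q = P(Wide), equating Forehand's and Backhand's payoffs gives 13q − 6 = −5q + 4 ⇒ q = 5/9.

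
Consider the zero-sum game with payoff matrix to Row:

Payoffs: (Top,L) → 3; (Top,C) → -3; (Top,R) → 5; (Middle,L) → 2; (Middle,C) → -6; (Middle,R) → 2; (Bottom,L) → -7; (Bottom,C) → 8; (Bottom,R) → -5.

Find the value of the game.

1/7

Row minima: Top → -3, Middle → -6, Bottom → -7; maximin = -3.
Column maxima: L → 3, C → 8, R → 5; minimax = 3.
-3 ≠ 3, so there is no saddle point; optimal play is mixed.
Middle is strictly dominated by Top, so Row never plays it.
With Middle eliminated, R is strictly dominated by L (it gives Row strictly more in every remaining row), so Column never plays it.
On the remaining 2×2 (Top, Bottom vs L, C):
Let Row play Top with probability p. Expected payoff against L: 3p + (-7)(1−p) = 10p − 7; against C: (-3)p + 8(1−p) = −11p + 8.
Setting these equal: 10p − 7 = −11p + 8 ⇒ 21p = 15 ⇒ p = 5/7, and the value is (10)·(5/7) − 7 = 1/7.
For Column: with q = P(L), equating Top's and Bottom's payoffs gives 6q − 3 = −15q + 8 ⇒ q = 11/21.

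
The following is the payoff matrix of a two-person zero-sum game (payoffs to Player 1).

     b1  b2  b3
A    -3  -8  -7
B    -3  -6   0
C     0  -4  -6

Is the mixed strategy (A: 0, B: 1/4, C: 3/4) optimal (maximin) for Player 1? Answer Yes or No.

Yes

Against b1 this mix gives (1/4)·(-3) + (3/4)·0 = -3/4.
Against b2 this mix gives (1/4)·(-6) + (3/4)·(-4) = -9/2.
Against b3 this mix gives (1/4)·0 + (3/4)·(-6) = -9/2.
All of Player 2's active replies (b2, b3) yield -9/2, and no column does worse for Player 1. The mix makes Player 2 indifferent and guarantees -9/2, so it is optimal.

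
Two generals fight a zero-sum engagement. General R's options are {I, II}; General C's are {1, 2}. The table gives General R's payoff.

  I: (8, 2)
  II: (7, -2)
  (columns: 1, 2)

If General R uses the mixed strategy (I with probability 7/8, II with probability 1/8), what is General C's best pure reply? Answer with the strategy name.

2

If General C plays 1, General R's expected payoff is (7/8)·8 + (1/8)·7 = 63/8.
If General C plays 2, General R's expected payoff is (7/8)·2 + (1/8)·(-2) = 3/2.
General C minimizes General R's payoff; the smallest is 3/2, so the best response is 2.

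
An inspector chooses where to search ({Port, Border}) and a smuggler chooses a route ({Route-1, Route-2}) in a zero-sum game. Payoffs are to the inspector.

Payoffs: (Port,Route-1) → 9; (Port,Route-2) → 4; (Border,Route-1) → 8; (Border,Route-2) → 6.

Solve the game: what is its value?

Row minima: Port → 4, Border → 6; maximin = 6.
Column maxima: Route-1 → 9, Route-2 → 6; minimax = 6.
Since maximin = minimax = 6, there is a saddle point and the value is 6.

6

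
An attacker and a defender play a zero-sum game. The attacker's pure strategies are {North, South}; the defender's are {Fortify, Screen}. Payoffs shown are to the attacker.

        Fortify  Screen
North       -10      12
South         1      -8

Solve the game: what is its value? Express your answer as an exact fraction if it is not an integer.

-68/31

Row minima: North → -10, South → -8; maximin = -8.
Column maxima: Fortify → 1, Screen → 12; minimax = 1.
-8 ≠ 1, so there is no saddle point; optimal play is mixed.
Let the attacker play North with probability p. Expected payoff against Fortify: (-10)p + 1(1−p) = −11p + 1; against Screen: 12p + (-8)(1−p) = 20p − 8.
Setting these equal: −11p + 1 = 20p − 8 ⇒ −31p = -9 ⇒ p = 9/31, and the value is (-11)·(9/31) + 1 = -68/31.
For the defender: with q = P(Fortify), equating North's and South's payoffs gives −22q + 12 = 9q − 8 ⇒ q = 20/31.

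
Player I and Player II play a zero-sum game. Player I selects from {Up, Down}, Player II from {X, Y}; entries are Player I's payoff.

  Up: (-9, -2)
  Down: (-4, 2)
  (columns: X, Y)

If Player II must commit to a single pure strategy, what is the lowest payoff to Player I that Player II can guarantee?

-4

Column maxima: X → -4, Y → 2.
The smallest of these is -4.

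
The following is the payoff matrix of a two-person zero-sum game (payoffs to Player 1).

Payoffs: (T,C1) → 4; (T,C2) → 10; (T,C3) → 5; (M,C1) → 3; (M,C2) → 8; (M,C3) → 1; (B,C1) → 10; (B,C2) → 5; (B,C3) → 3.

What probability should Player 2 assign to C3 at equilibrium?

3/4

Row minima: T → 4, M → 1, B → 3; maximin = 4.
Column maxima: C1 → 10, C2 → 10, C3 → 5; minimax = 5.
4 ≠ 5, so there is no saddle point; optimal play is mixed.
M is strictly dominated by T, so Player 1 never plays it.
C2 is strictly dominated by C3 (it gives Player 1 strictly more in every row), so Player 2 never plays it.
On the remaining 2×2 (T, B vs C1, C3):
Let Player 1 play T with probability p. Expected payoff against C1: 4p + 10(1−p) = −6p + 10; against C3: 5p + 3(1−p) = 2p + 3.
Setting these equal: −6p + 10 = 2p + 3 ⇒ −8p = -7 ⇒ p = 7/8, and the value is (-6)·(7/8) + 10 = 19/4.
For Player 2: with q = P(C1), equating T's and B's payoffs gives −q + 5 = 7q + 3 ⇒ q = 1/4.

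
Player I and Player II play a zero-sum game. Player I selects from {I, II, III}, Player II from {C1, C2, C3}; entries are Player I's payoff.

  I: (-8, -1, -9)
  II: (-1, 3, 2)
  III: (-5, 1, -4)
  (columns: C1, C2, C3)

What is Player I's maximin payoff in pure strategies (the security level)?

Row minima: I → -9, II → -1, III → -5.
The best of these is -1.

-1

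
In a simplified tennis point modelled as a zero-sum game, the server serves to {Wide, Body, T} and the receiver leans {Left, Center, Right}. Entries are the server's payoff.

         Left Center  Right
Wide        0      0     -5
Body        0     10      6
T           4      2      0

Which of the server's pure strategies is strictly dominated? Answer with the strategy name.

T gives a strictly higher payoff than Wide against every column: 4 > 0, 2 > 0, 0 > -5.
So Wide is strictly dominated and the server never plays it.

Wide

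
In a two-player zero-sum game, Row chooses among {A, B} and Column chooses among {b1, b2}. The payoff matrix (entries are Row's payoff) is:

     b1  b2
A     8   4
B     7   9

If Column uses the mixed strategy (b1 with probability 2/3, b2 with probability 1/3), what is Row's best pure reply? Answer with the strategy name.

B

Expected payoff of A: (2/3)·8 + (1/3)·4 = 20/3.
Expected payoff of B: (2/3)·7 + (1/3)·9 = 23/3.
The largest is 23/3, so Row's best response is B.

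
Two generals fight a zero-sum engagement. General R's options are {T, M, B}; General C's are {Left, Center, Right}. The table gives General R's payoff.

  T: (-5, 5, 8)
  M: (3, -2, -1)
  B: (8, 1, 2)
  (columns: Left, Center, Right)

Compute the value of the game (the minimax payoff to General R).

Row minima: T → -5, M → -2, B → 1; maximin = 1.
Column maxima: Left → 8, Center → 5, Right → 8; minimax = 5.
1 ≠ 5, so there is no saddle point; optimal play is mixed.
M is strictly dominated by B, so General R never plays it.
Right is strictly dominated by Center (it gives General R strictly more in every row), so General C never plays it.
On the remaining 2×2 (T, B vs Left, Center):
Let General R play T with probability p. Expected payoff against Left: (-5)p + 8(1−p) = −13p + 8; against Center: 5p + 1(1−p) = 4p + 1.
Setting these equal: −13p + 8 = 4p + 1 ⇒ −17p = -7 ⇒ p = 7/17, and the value is (-13)·(7/17) + 8 = 45/17.
For General C: with q = P(Left), equating T's and B's payoffs gives −10q + 5 = 7q + 1 ⇒ q = 4/17.

45/17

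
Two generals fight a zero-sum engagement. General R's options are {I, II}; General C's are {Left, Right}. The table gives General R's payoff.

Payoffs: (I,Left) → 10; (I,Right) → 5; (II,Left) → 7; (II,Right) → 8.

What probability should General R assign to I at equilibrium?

1/6

Row minima: I → 5, II → 7; maximin = 7.
Column maxima: Left → 10, Right → 8; minimax = 8.
7 ≠ 8, so there is no saddle point; optimal play is mixed.
Let General R play I with probability p. Expected payoff against Left: 10p + 7(1−p) = 3p + 7; against Right: 5p + 8(1−p) = −3p + 8.
Setting these equal: 3p + 7 = −3p + 8 ⇒ 6p = 1 ⇒ p = 1/6, and the value is (3)·(1/6) + 7 = 15/2.
For General C: with q = P(Left), equating I's and II's payoffs gives 5q + 5 = −q + 8 ⇒ q = 1/2.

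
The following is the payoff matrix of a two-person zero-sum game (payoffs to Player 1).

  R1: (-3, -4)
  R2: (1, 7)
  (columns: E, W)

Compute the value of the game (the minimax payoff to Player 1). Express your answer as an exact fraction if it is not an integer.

1

Row minima: R1 → -4, R2 → 1; maximin = 1.
Column maxima: E → 1, W → 7; minimax = 1.
Since maximin = minimax = 1, there is a saddle point and the value is 1.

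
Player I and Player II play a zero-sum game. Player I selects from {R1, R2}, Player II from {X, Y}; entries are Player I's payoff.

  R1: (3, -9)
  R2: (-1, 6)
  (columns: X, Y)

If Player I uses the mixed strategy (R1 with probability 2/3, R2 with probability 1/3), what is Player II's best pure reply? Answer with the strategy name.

Y

If Player II plays X, Player I's expected payoff is (2/3)·3 + (1/3)·(-1) = 5/3.
If Player II plays Y, Player I's expected payoff is (2/3)·(-9) + (1/3)·6 = -4.
Player II minimizes Player I's payoff; the smallest is -4, so the best response is Y.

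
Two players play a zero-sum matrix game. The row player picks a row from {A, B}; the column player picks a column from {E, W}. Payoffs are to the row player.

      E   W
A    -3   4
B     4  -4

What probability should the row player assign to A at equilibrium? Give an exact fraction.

8/15

Row minima: A → -3, B → -4; maximin = -3.
Column maxima: E → 4, W → 4; minimax = 4.
-3 ≠ 4, so there is no saddle point; optimal play is mixed.
Let the row player play A with probability p. Expected payoff against E: (-3)p + 4(1−p) = −7p + 4; against W: 4p + (-4)(1−p) = 8p − 4.
Setting these equal: −7p + 4 = 8p − 4 ⇒ −15p = -8 ⇒ p = 8/15, and the value is (-7)·(8/15) + 4 = 4/15.
For the column player: with q = P(E), equating A's and B's payoffs gives −7q + 4 = 8q − 4 ⇒ q = 8/15.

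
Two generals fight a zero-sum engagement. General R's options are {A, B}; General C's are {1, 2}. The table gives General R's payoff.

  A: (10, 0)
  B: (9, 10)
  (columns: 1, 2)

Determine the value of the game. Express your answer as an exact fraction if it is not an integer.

100/11

Row minima: A → 0, B → 9; maximin = 9.
Column maxima: 1 → 10, 2 → 10; minimax = 10.
9 ≠ 10, so there is no saddle point; optimal play is mixed.
Let General R play A with probability p. Expected payoff against 1: 10p + 9(1−p) = p + 9; against 2: 0p + 10(1−p) = −10p + 10.
Setting these equal: p + 9 = −10p + 10 ⇒ 11p = 1 ⇒ p = 1/11, and the value is (1)·(1/11) + 9 = 100/11.
For General C: with q = P(1), equating A's and B's payoffs gives 10q = −q + 10 ⇒ q = 10/11.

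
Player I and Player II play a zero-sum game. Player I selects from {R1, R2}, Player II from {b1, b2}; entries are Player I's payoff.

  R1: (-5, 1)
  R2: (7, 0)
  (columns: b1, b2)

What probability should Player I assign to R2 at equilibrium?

6/13

Row minima: R1 → -5, R2 → 0; maximin = 0.
Column maxima: b1 → 7, b2 → 1; minimax = 1.
0 ≠ 1, so there is no saddle point; optimal play is mixed.
Let Player I play R1 with probability p. Expected payoff against b1: (-5)p + 7(1−p) = −12p + 7; against b2: 1p + 0(1−p) = p.
Setting these equal: −12p + 7 = p ⇒ −13p = -7 ⇒ p = 7/13, and the value is (-12)·(7/13) + 7 = 7/13.
For Player II: with q = P(b1), equating R1's and R2's payoffs gives −6q + 1 = 7q ⇒ q = 1/13.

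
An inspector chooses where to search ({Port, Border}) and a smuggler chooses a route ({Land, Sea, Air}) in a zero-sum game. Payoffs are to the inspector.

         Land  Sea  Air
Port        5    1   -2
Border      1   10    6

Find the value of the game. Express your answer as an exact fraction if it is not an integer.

8/3

Row minima: Port → -2, Border → 1; maximin = 1.
Column maxima: Land → 5, Sea → 10, Air → 6; minimax = 5.
1 ≠ 5, so there is no saddle point; optimal play is mixed.
Sea is strictly dominated by Air (it gives the inspector strictly more in every row), so the smuggler never plays it.
On the remaining 2×2 (Port, Border vs Land, Air):
Let the inspector play Port with probability p. Expected payoff against Land: 5p + 1(1−p) = 4p + 1; against Air: (-2)p + 6(1−p) = −8p + 6.
Setting these equal: 4p + 1 = −8p + 6 ⇒ 12p = 5 ⇒ p = 5/12, and the value is (4)·(5/12) + 1 = 8/3.
For the smuggler: with q = P(Land), equating Port's and Border's payoffs gives 7q − 2 = −5q + 6 ⇒ q = 2/3.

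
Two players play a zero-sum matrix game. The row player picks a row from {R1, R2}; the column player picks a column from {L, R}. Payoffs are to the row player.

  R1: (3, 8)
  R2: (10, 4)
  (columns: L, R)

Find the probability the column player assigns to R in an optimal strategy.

Row minima: R1 → 3, R2 → 4; maximin = 4.
Column maxima: L → 10, R → 8; minimax = 8.
4 ≠ 8, so there is no saddle point; optimal play is mixed.
Let the row player play R1 with probability p. Expected payoff against L: 3p + 10(1−p) = −7p + 10; against R: 8p + 4(1−p) = 4p + 4.
Setting these equal: −7p + 10 = 4p + 4 ⇒ −11p = -6 ⇒ p = 6/11, and the value is (-7)·(6/11) + 10 = 68/11.
For the column player: with q = P(L), equating R1's and R2's payoffs gives −5q + 8 = 6q + 4 ⇒ q = 4/11.

7/11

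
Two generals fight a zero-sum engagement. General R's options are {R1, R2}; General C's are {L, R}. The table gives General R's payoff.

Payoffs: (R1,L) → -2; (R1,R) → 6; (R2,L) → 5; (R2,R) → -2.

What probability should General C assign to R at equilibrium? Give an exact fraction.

7/15

Row minima: R1 → -2, R2 → -2; maximin = -2.
Column maxima: L → 5, R → 6; minimax = 5.
-2 ≠ 5, so there is no saddle point; optimal play is mixed.
Let General R play R1 with probability p. Expected payoff against L: (-2)p + 5(1−p) = −7p + 5; against R: 6p + (-2)(1−p) = 8p − 2.
Setting these equal: −7p + 5 = 8p − 2 ⇒ −15p = -7 ⇒ p = 7/15, and the value is (-7)·(7/15) + 5 = 26/15.
For General C: with q = P(L), equating R1's and R2's payoffs gives −8q + 6 = 7q − 2 ⇒ q = 8/15.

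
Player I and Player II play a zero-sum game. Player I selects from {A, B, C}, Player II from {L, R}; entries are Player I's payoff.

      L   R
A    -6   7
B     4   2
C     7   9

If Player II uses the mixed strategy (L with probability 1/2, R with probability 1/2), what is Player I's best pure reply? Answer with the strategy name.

Expected payoff of A: (1/2)·(-6) + (1/2)·7 = 1/2.
Expected payoff of B: (1/2)·4 + (1/2)·2 = 3.
Expected payoff of C: (1/2)·7 + (1/2)·9 = 8.
The largest is 8, so Player I's best response is C.

C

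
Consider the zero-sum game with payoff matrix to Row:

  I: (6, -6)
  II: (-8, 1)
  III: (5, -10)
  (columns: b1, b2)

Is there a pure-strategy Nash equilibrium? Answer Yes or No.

No

Row minima: I → -6, II → -8, III → -10; maximin = -6.
Column maxima: b1 → 6, b2 → 1; minimax = 1.
-6 ≠ 1, so no pure-strategy equilibrium exists.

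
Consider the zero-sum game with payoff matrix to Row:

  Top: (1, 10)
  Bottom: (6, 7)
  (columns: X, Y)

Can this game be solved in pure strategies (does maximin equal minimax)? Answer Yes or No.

Yes

Row minima: Top → 1, Bottom → 6; maximin = 6.
Column maxima: X → 6, Y → 10; minimax = 6.
maximin = minimax = 6, so a saddle point exists.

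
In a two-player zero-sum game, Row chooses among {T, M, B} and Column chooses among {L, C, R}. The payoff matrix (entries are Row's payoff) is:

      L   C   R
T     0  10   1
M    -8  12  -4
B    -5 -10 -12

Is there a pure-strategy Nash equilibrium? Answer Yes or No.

Row minima: T → 0, M → -8, B → -12; maximin = 0.
Column maxima: L → 0, C → 12, R → 1; minimax = 0.
maximin = minimax = 0, so a saddle point exists.

Yes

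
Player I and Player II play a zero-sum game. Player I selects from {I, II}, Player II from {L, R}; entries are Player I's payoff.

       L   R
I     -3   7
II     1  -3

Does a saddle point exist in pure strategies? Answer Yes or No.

Row minima: I → -3, II → -3; maximin = -3.
Column maxima: L → 1, R → 7; minimax = 1.
-3 ≠ 1, so no pure-strategy equilibrium exists.

No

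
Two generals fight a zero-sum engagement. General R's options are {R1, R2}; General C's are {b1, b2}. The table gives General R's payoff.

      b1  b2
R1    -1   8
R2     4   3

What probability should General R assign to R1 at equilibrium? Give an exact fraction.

Row minima: R1 → -1, R2 → 3; maximin = 3.
Column maxima: b1 → 4, b2 → 8; minimax = 4.
3 ≠ 4, so there is no saddle point; optimal play is mixed.
Let General R play R1 with probability p. Expected payoff against b1: (-1)p + 4(1−p) = −5p + 4; against b2: 8p + 3(1−p) = 5p + 3.
Setting these equal: −5p + 4 = 5p + 3 ⇒ −10p = -1 ⇒ p = 1/10, and the value is (-5)·(1/10) + 4 = 7/2.
For General C: with q = P(b1), equating R1's and R2's payoffs gives −9q + 8 = q + 3 ⇒ q = 1/2.

1/10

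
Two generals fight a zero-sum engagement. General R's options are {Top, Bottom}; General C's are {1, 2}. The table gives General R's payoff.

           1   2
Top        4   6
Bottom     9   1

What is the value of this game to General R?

5

Row minima: Top → 4, Bottom → 1; maximin = 4.
Column maxima: 1 → 9, 2 → 6; minimax = 6.
4 ≠ 6, so there is no saddle point; optimal play is mixed.
Let General R play Top with probability p. Expected payoff against 1: 4p + 9(1−p) = −5p + 9; against 2: 6p + 1(1−p) = 5p + 1.
Setting these equal: −5p + 9 = 5p + 1 ⇒ −10p = -8 ⇒ p = 4/5, and the value is (-5)·(4/5) + 9 = 5.
For General C: with q = P(1), equating Top's and Bottom's payoffs gives −2q + 6 = 8q + 1 ⇒ q = 1/2.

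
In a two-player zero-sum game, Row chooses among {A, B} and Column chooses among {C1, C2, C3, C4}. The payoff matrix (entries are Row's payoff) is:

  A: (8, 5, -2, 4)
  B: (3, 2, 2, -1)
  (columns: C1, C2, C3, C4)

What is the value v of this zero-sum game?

2/3

Row minima: A → -2, B → -1; maximin = -1.
Column maxima: C1 → 8, C2 → 5, C3 → 2, C4 → 4; minimax = 2.
-1 ≠ 2, so there is no saddle point; optimal play is mixed.
C1 is strictly dominated by C2 (it gives Row strictly more in every row), so Column never plays it.
C2 is strictly dominated by C4 (it gives Row strictly more in every row), so Column never plays it.
On the remaining 2×2 (A, B vs C3, C4):
Let Row play A with probability p. Expected payoff against C3: (-2)p + 2(1−p) = −4p + 2; against C4: 4p + (-1)(1−p) = 5p − 1.
Setting these equal: −4p + 2 = 5p − 1 ⇒ −9p = -3 ⇒ p = 1/3, and the value is (-4)·(1/3) + 2 = 2/3.
For Column: with q = P(C3), equating A's and B's payoffs gives −6q + 4 = 3q − 1 ⇒ q = 5/9.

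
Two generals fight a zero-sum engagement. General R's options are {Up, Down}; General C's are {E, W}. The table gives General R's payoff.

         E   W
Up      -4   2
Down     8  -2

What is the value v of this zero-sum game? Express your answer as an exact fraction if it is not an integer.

1/2

Row minima: Up → -4, Down → -2; maximin = -2.
Column maxima: E → 8, W → 2; minimax = 2.
-2 ≠ 2, so there is no saddle point; optimal play is mixed.
Let General R play Up with probability p. Expected payoff against E: (-4)p + 8(1−p) = −12p + 8; against W: 2p + (-2)(1−p) = 4p − 2.
Setting these equal: −12p + 8 = 4p − 2 ⇒ −16p = -10 ⇒ p = 5/8, and the value is (-12)·(5/8) + 8 = 1/2.
For General C: with q = P(E), equating Up's and Down's payoffs gives −6q + 2 = 10q − 2 ⇒ q = 1/4.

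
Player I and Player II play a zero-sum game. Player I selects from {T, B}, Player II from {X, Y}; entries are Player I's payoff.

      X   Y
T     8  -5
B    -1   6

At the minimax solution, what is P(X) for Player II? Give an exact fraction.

11/20

Row minima: T → -5, B → -1; maximin = -1.
Column maxima: X → 8, Y → 6; minimax = 6.
-1 ≠ 6, so there is no saddle point; optimal play is mixed.
Let Player I play T with probability p. Expected payoff against X: 8p + (-1)(1−p) = 9p − 1; against Y: (-5)p + 6(1−p) = −11p + 6.
Setting these equal: 9p − 1 = −11p + 6 ⇒ 20p = 7 ⇒ p = 7/20, and the value is (9)·(7/20) − 1 = 43/20.
For Player II: with q = P(X), equating T's and B's payoffs gives 13q − 5 = −7q + 6 ⇒ q = 11/20.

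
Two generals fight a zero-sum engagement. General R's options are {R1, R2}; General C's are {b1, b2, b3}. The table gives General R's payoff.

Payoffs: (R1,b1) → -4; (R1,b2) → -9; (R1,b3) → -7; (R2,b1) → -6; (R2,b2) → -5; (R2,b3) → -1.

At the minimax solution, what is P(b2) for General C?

Row minima: R1 → -9, R2 → -6; maximin = -6.
Column maxima: b1 → -4, b2 → -5, b3 → -1; minimax = -5.
-6 ≠ -5, so there is no saddle point; optimal play is mixed.
b3 is strictly dominated by b2 (it gives General R strictly more in every row), so General C never plays it.
On the remaining 2×2 (R1, R2 vs b1, b2):
Let General R play R1 with probability p. Expected payoff against b1: (-4)p + (-6)(1−p) = 2p − 6; against b2: (-9)p + (-5)(1−p) = −4p − 5.
Setting these equal: 2p − 6 = −4p − 5 ⇒ 6p = 1 ⇒ p = 1/6, and the value is (2)·(1/6) − 6 = -17/3.
For General C: with q = P(b1), equating R1's and R2's payoffs gives 5q − 9 = −q − 5 ⇒ q = 2/3.

1/3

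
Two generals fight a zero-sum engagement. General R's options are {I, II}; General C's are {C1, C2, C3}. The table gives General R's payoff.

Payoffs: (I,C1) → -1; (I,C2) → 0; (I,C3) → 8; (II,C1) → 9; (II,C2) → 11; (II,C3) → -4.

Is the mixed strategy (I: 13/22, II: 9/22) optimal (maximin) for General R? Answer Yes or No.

Yes

Against C1 this mix gives (13/22)·(-1) + (9/22)·9 = 34/11.
Against C2 this mix gives (13/22)·0 + (9/22)·11 = 9/2.
Against C3 this mix gives (13/22)·8 + (9/22)·(-4) = 34/11.
All of General C's active replies (C1, C3) yield 34/11, and no column does worse for General R. The mix makes General C indifferent and guarantees 34/11, so it is optimal.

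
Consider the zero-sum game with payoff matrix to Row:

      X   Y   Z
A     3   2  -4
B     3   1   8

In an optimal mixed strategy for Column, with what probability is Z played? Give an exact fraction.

Row minima: A → -4, B → 1; maximin = 1.
Column maxima: X → 3, Y → 2, Z → 8; minimax = 2.
1 ≠ 2, so there is no saddle point; optimal play is mixed.
X is strictly dominated by Y (it gives Row strictly more in every row), so Column never plays it.
On the remaining 2×2 (A, B vs Y, Z):
Let Row play A with probability p. Expected payoff against Y: 2p + 1(1−p) = p + 1; against Z: (-4)p + 8(1−p) = −12p + 8.
Setting these equal: p + 1 = −12p + 8 ⇒ 13p = 7 ⇒ p = 7/13, and the value is (1)·(7/13) + 1 = 20/13.
For Column: with q = P(Y), equating A's and B's payoffs gives 6q − 4 = −7q + 8 ⇒ q = 12/13.

1/13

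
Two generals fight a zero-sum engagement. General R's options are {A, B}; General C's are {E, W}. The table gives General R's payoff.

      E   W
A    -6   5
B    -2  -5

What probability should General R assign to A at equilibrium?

3/14

Row minima: A → -6, B → -5; maximin = -5.
Column maxima: E → -2, W → 5; minimax = -2.
-5 ≠ -2, so there is no saddle point; optimal play is mixed.
Let General R play A with probability p. Expected payoff against E: (-6)p + (-2)(1−p) = −4p − 2; against W: 5p + (-5)(1−p) = 10p − 5.
Setting these equal: −4p − 2 = 10p − 5 ⇒ −14p = -3 ⇒ p = 3/14, and the value is (-4)·(3/14) − 2 = -20/7.
For General C: with q = P(E), equating A's and B's payoffs gives −11q + 5 = 3q − 5 ⇒ q = 5/7.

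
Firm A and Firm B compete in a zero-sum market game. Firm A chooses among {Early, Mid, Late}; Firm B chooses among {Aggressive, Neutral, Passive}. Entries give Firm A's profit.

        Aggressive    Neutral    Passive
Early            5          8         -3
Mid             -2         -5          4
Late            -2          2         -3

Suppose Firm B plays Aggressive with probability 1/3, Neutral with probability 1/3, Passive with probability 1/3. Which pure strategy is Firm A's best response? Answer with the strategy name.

Early

Expected payoff of Early: (1/3)·5 + (1/3)·8 + (1/3)·(-3) = 10/3.
Expected payoff of Mid: (1/3)·(-2) + (1/3)·(-5) + (1/3)·4 = -1.
Expected payoff of Late: (1/3)·(-2) + (1/3)·2 + (1/3)·(-3) = -1.
The largest is 10/3, so Firm A's best response is Early.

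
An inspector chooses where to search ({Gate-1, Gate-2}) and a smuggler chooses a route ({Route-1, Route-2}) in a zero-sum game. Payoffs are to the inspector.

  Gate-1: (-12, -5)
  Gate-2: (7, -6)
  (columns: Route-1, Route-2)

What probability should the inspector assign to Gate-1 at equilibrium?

13/20

Row minima: Gate-1 → -12, Gate-2 → -6; maximin = -6.
Column maxima: Route-1 → 7, Route-2 → -5; minimax = -5.
-6 ≠ -5, so there is no saddle point; optimal play is mixed.
Let the inspector play Gate-1 with probability p. Expected payoff against Route-1: (-12)p + 7(1−p) = −19p + 7; against Route-2: (-5)p + (-6)(1−p) = p − 6.
Setting these equal: −19p + 7 = p − 6 ⇒ −20p = -13 ⇒ p = 13/20, and the value is (-19)·(13/20) + 7 = -107/20.
For the smuggler: with q = P(Route-1), equating Gate-1's and Gate-2's payoffs gives −7q − 5 = 13q − 6 ⇒ q = 1/20.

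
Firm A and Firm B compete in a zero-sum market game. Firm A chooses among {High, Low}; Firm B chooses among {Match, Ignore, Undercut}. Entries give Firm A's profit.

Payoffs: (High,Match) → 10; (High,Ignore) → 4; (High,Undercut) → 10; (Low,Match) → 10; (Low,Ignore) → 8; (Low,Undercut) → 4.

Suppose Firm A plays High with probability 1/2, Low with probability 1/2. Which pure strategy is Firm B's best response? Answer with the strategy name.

If Firm B plays Match, Firm A's expected payoff is (1/2)·10 + (1/2)·10 = 10.
If Firm B plays Ignore, Firm A's expected payoff is (1/2)·4 + (1/2)·8 = 6.
If Firm B plays Undercut, Firm A's expected payoff is (1/2)·10 + (1/2)·4 = 7.
Firm B minimizes Firm A's payoff; the smallest is 6, so the best response is Ignore.

Ignore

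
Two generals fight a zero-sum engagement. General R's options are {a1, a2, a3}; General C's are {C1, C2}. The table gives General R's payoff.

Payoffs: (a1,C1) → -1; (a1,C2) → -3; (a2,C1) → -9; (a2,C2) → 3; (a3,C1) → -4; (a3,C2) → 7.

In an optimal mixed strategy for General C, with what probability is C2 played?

Row minima: a1 → -3, a2 → -9, a3 → -4; maximin = -3.
Column maxima: C1 → -1, C2 → 7; minimax = -1.
-3 ≠ -1, so there is no saddle point; optimal play is mixed.
a2 is strictly dominated by a3, so General R never plays it.
On the remaining 2×2 (a1, a3 vs C1, C2):
Let General R play a1 with probability p. Expected payoff against C1: (-1)p + (-4)(1−p) = 3p − 4; against C2: (-3)p + 7(1−p) = −10p + 7.
Setting these equal: 3p − 4 = −10p + 7 ⇒ 13p = 11 ⇒ p = 11/13, and the value is (3)·(11/13) − 4 = -19/13.
For General C: with q = P(C1), equating a1's and a3's payoffs gives 2q − 3 = −11q + 7 ⇒ q = 10/13.

3/13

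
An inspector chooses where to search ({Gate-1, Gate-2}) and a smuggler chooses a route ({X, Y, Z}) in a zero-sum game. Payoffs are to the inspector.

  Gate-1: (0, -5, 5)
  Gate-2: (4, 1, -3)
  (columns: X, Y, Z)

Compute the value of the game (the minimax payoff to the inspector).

Row minima: Gate-1 → -5, Gate-2 → -3; maximin = -3.
Column maxima: X → 4, Y → 1, Z → 5; minimax = 1.
-3 ≠ 1, so there is no saddle point; optimal play is mixed.
X is strictly dominated by Y (it gives the inspector strictly more in every row), so the smuggler never plays it.
On the remaining 2×2 (Gate-1, Gate-2 vs Y, Z):
Let the inspector play Gate-1 with probability p. Expected payoff against Y: (-5)p + 1(1−p) = −6p + 1; against Z: 5p + (-3)(1−p) = 8p − 3.
Setting these equal: −6p + 1 = 8p − 3 ⇒ −14p = -4 ⇒ p = 2/7, and the value is (-6)·(2/7) + 1 = -5/7.
For the smuggler: with q = P(Y), equating Gate-1's and Gate-2's payoffs gives −10q + 5 = 4q − 3 ⇒ q = 4/7.

-5/7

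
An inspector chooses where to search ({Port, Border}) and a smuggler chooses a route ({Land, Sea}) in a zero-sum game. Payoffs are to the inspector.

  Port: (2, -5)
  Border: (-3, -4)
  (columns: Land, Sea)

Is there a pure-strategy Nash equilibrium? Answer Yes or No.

Yes

Row minima: Port → -5, Border → -4; maximin = -4.
Column maxima: Land → 2, Sea → -4; minimax = -4.
maximin = minimax = -4, so a saddle point exists.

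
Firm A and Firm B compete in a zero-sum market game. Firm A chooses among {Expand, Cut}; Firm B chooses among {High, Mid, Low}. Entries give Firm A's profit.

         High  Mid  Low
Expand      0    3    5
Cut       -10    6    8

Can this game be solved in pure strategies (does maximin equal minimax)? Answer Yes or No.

Row minima: Expand → 0, Cut → -10; maximin = 0.
Column maxima: High → 0, Mid → 6, Low → 8; minimax = 0.
maximin = minimax = 0, so a saddle point exists.

Yes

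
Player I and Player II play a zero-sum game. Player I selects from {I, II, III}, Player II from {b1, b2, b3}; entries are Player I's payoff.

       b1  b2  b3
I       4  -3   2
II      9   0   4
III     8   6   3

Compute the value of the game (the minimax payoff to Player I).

Row minima: I → -3, II → 0, III → 3; maximin = 3.
Column maxima: b1 → 9, b2 → 6, b3 → 4; minimax = 4.
3 ≠ 4, so there is no saddle point; optimal play is mixed.
I is strictly dominated by II, so Player I never plays it.
b1 is strictly dominated by b2 (it gives Player I strictly more in every row), so Player II never plays it.
On the remaining 2×2 (II, III vs b2, b3):
Let Player I play II with probability p. Expected payoff against b2: 0p + 6(1−p) = −6p + 6; against b3: 4p + 3(1−p) = p + 3.
Setting these equal: −6p + 6 = p + 3 ⇒ −7p = -3 ⇒ p = 3/7, and the value is (-6)·(3/7) + 6 = 24/7.
For Player II: with q = P(b2), equating II's and III's payoffs gives −4q + 4 = 3q + 3 ⇒ q = 1/7.

24/7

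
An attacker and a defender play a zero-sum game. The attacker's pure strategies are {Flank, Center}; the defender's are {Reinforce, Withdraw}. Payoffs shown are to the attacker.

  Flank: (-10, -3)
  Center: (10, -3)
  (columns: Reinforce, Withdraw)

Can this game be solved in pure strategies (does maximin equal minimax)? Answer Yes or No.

Yes

Row minima: Flank → -10, Center → -3; maximin = -3.
Column maxima: Reinforce → 10, Withdraw → -3; minimax = -3.
maximin = minimax = -3, so a saddle point exists.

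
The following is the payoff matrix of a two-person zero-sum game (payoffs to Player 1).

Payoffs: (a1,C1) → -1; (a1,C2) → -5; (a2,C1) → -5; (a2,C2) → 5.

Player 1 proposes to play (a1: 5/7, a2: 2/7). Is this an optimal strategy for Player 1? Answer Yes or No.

Yes

Against C1 this mix gives (5/7)·(-1) + (2/7)·(-5) = -15/7.
Against C2 this mix gives (5/7)·(-5) + (2/7)·5 = -15/7.
All of Player 2's active replies (C1, C2) yield -15/7, and no column does worse for Player 1. The mix makes Player 2 indifferent and guarantees -15/7, so it is optimal.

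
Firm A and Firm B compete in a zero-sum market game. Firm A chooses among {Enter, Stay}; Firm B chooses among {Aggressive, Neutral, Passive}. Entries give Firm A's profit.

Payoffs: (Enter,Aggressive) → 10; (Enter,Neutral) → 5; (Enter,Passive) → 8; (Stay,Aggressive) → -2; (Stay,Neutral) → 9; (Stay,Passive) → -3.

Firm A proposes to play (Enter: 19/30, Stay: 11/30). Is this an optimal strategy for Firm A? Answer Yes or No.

No

Against Aggressive this mix gives (19/30)·10 + (11/30)·(-2) = 28/5.
Against Neutral this mix gives (19/30)·5 + (11/30)·9 = 97/15.
Against Passive this mix gives (19/30)·8 + (11/30)·(-3) = 119/30.
Firm B will play Passive, holding Firm A to 119/30. Shifting weight toward the row that does better against Passive would raise this floor (the equalizing mix achieves 29/5 against both Passive and Neutral), so the proposed strategy is not optimal.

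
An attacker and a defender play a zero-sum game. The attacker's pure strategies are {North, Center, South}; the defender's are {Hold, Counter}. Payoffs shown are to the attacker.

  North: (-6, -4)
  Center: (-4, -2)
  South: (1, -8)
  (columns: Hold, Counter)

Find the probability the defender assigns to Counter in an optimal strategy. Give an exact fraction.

Row minima: North → -6, Center → -4, South → -8; maximin = -4.
Column maxima: Hold → 1, Counter → -2; minimax = -2.
-4 ≠ -2, so there is no saddle point; optimal play is mixed.
North is strictly dominated by Center, so the attacker never plays it.
On the remaining 2×2 (Center, South vs Hold, Counter):
Let the attacker play Center with probability p. Expected payoff against Hold: (-4)p + 1(1−p) = −5p + 1; against Counter: (-2)p + (-8)(1−p) = 6p − 8.
Setting these equal: −5p + 1 = 6p − 8 ⇒ −11p = -9 ⇒ p = 9/11, and the value is (-5)·(9/11) + 1 = -34/11.
For the defender: with q = P(Hold), equating Center's and South's payoffs gives −2q − 2 = 9q − 8 ⇒ q = 6/11.

5/11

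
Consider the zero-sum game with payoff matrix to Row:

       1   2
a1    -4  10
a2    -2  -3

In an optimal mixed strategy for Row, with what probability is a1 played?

Row minima: a1 → -4, a2 → -3; maximin = -3.
Column maxima: 1 → -2, 2 → 10; minimax = -2.
-3 ≠ -2, so there is no saddle point; optimal play is mixed.
Let Row play a1 with probability p. Expected payoff against 1: (-4)p + (-2)(1−p) = −2p − 2; against 2: 10p + (-3)(1−p) = 13p − 3.
Setting these equal: −2p − 2 = 13p − 3 ⇒ −15p = -1 ⇒ p = 1/15, and the value is (-2)·(1/15) − 2 = -32/15.
For Column: with q = P(1), equating a1's and a2's payoffs gives −14q + 10 = q − 3 ⇒ q = 13/15.

1/15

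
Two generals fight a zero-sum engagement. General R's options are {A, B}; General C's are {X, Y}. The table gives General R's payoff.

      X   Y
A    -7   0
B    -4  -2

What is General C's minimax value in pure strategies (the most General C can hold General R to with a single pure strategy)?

-4

Column maxima: X → -4, Y → 0.
The smallest of these is -4.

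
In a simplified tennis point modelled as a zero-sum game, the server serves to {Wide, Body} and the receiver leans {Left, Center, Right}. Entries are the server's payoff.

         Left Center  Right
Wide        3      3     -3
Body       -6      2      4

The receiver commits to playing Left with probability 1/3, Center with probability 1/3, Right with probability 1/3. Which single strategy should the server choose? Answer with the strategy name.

Expected payoff of Wide: (1/3)·3 + (1/3)·3 + (1/3)·(-3) = 1.
Expected payoff of Body: (1/3)·(-6) + (1/3)·2 + (1/3)·4 = 0.
The largest is 1, so the server's best response is Wide.

Wide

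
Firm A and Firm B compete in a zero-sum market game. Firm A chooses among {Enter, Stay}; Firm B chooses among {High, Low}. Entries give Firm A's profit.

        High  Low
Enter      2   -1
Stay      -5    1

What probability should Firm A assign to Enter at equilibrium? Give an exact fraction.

2/3

Row minima: Enter → -1, Stay → -5; maximin = -1.
Column maxima: High → 2, Low → 1; minimax = 1.
-1 ≠ 1, so there is no saddle point; optimal play is mixed.
Let Firm A play Enter with probability p. Expected payoff against High: 2p + (-5)(1−p) = 7p − 5; against Low: (-1)p + 1(1−p) = −2p + 1.
Setting these equal: 7p − 5 = −2p + 1 ⇒ 9p = 6 ⇒ p = 2/3, and the value is (7)·(2/3) − 5 = -1/3.
For Firm B: with q = P(High), equating Enter's and Stay's payoffs gives 3q − 1 = −6q + 1 ⇒ q = 2/9.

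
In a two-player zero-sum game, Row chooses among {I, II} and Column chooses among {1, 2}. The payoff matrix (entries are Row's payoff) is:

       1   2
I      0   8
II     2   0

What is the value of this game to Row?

Row minima: I → 0, II → 0; maximin = 0.
Column maxima: 1 → 2, 2 → 8; minimax = 2.
0 ≠ 2, so there is no saddle point; optimal play is mixed.
Let Row play I with probability p. Expected payoff against 1: 0p + 2(1−p) = −2p + 2; against 2: 8p + 0(1−p) = 8p.
Setting these equal: −2p + 2 = 8p ⇒ −10p = -2 ⇒ p = 1/5, and the value is (-2)·(1/5) + 2 = 8/5.
For Column: with q = P(1), equating I's and II's payoffs gives −8q + 8 = 2q ⇒ q = 4/5.

8/5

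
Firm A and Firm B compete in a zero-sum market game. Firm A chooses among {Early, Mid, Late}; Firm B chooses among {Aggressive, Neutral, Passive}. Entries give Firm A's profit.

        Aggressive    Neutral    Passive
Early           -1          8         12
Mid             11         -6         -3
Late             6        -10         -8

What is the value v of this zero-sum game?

Row minima: Early → -1, Mid → -6, Late → -10; maximin = -1.
Column maxima: Aggressive → 11, Neutral → 8, Passive → 12; minimax = 8.
-1 ≠ 8, so there is no saddle point; optimal play is mixed.
Late is strictly dominated by Mid, so Firm A never plays it.
Passive is strictly dominated by Neutral (it gives Firm A strictly more in every row), so Firm B never plays it.
On the remaining 2×2 (Early, Mid vs Aggressive, Neutral):
Let Firm A play Early with probability p. Expected payoff against Aggressive: (-1)p + 11(1−p) = −12p + 11; against Neutral: 8p + (-6)(1−p) = 14p − 6.
Setting these equal: −12p + 11 = 14p − 6 ⇒ −26p = -17 ⇒ p = 17/26, and the value is (-12)·(17/26) + 11 = 41/13.
For Firm B: with q = P(Aggressive), equating Early's and Mid's payoffs gives −9q + 8 = 17q − 6 ⇒ q = 7/13.

41/13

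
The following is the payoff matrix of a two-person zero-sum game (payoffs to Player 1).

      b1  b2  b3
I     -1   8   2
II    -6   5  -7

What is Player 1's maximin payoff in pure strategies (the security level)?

-1

Row minima: I → -1, II → -7.
The best of these is -1.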